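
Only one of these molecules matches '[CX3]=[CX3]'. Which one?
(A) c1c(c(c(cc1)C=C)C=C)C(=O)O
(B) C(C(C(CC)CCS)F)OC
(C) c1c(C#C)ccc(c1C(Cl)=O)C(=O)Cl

[CX3]=[CX3] describes a non-aromatic C=C double bond between two sp2 carbons (an alkene).
(A) contains a vinyl group (-CH=CH2), which satisfies every atom and bond constraint.
(B) has an ethyl group (-CH2CH3) but its C-C bond is a single bond between CX4 carbons, not CX3=CX3.
(C) has an ethynyl group (-C#CH) but the C-C bond is a triple bond, not a double bond.
So the answer is (A).

A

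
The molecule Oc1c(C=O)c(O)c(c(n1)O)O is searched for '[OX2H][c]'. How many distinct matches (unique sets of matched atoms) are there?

[OX2H][c] is the SMARTS for a phenol: a hydroxyl oxygen attached to an aromatic carbon.
The molecule carries 4 separate instances of a hydroxyl group (-OH) meeting every constraint; each maps to a distinct set of atoms, giving 4 matches.

4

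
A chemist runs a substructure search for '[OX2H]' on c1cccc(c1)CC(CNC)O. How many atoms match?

The query [OX2H] means: aliphatic oxygen with two connections, one of which is H — an -OH oxygen.
Check the 12 heavy atoms by environment: 2× C (H2, X4) → no; 1× C (H1, X4) → no; 1× O (H1, X2) → match; 1× c (aromatic, H0, X3) → no; 5× c (aromatic, H1, X3) → no; 1× N (H1, X3) → no; 1× C (H3, X4) → no.
That gives 1 matching atom.

1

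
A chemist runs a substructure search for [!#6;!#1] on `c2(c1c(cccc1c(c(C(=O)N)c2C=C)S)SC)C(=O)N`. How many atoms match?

6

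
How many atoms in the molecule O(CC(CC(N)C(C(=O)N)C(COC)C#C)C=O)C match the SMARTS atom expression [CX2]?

Check the 19 heavy atoms by environment: 9× C (X4) → no; 2× O (X2) → no; 2× N (X3) → no; 2× C (X2) → match; 2× C (X3) → no; 2× O (X1) → no.
That gives 2 matching atoms.

2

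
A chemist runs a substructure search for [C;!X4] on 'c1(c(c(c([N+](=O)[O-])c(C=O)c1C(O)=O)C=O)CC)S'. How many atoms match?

Check the 19 heavy atoms by environment: 6× c (aromatic, X3) → no; 1× S (X2) → no; 3× C (X3) → match; 4× O (X1) → no; 1× O (X2) → no; 2× C (X4) → no; 1× N (charge +1, X3) → no; 1× O (charge -1, X1) → no.
That gives 3 matching atoms.

3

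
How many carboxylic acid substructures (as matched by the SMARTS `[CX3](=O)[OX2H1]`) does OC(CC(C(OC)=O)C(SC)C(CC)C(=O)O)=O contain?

2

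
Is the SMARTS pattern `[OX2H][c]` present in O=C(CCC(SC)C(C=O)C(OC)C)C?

No

The pattern [OX2H][c] describes a hydroxyl oxygen attached to an aromatic carbon — a phenol.
The closest candidate here is a methoxy ether (-OCH3), but the oxygen has H0, not H1. No other fragment satisfies the full query, so there is no match.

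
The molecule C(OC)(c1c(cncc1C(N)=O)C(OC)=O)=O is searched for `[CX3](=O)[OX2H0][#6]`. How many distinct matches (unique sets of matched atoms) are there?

[CX3](=O)[OX2H0][#6] is the SMARTS for an ester: a carbonyl carbon bonded to an oxygen that is itself bonded to carbon (no H on that O).
The molecule carries 2 separate instances of a methyl-ester group (-C(=O)OCH3) meeting every constraint; each maps to a distinct set of atoms, giving 2 matches.

2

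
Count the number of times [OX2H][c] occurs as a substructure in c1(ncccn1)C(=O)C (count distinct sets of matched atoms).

0

[OX2H][c] is the SMARTS for a phenol: a hydroxyl oxygen attached to an aromatic carbon.
No fragment in the molecule satisfies every constraint, giving 0 matches.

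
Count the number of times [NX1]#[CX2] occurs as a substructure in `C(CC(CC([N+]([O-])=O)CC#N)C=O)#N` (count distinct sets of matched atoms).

[NX1]#[CX2] is the SMARTS for a nitrile: a nitrogen triple-bonded to a two-connected carbon.
The molecule carries 2 separate instances of a nitrile (-C#N) meeting every constraint; each maps to a distinct set of atoms, giving 2 matches.

2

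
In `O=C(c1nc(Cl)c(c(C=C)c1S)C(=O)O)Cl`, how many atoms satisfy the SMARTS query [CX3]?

4

The query [CX3] means: C with X3: aliphatic carbon with exactly 3 total connections.
Check the 16 heavy atoms by environment: 1× n (aromatic, X2) → no; 5× c (aromatic, X3) → no; 4× C (X3) → match; 2× O (X1) → no; 1× O (X2) → no; 2× Cl (X1) → no; 1× S (X2) → no.
That gives 4 matching atoms.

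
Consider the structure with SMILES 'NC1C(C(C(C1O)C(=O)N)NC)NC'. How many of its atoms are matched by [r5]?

5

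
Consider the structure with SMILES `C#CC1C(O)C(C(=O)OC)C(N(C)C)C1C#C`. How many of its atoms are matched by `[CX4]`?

Check the 17 heavy atoms by environment: 8× C (X4) → match; 2× O (X2) → no; 4× C (X2) → no; 1× C (X3) → no; 1× O (X1) → no; 1× N (X3) → no.
That gives 8 matching atoms.

8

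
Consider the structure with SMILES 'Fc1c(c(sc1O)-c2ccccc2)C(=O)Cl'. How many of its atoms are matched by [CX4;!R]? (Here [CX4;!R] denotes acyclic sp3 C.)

0

Check the 16 heavy atoms by environment: 1× s (aromatic, X2, in 5-ring) → no; 4× c (aromatic, X3, in 5-ring) → no; 1× C (X3, acyclic) → no; 1× O (X1, acyclic) → no; 1× Cl (X1, acyclic) → no; 6× c (aromatic, X3, in 6-ring) → no; 1× O (X2, acyclic) → no; 1× F (X1, acyclic) → no.
No environment satisfies the query, so 0 matching atoms.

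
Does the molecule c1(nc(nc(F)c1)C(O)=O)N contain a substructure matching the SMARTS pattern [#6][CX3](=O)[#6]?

No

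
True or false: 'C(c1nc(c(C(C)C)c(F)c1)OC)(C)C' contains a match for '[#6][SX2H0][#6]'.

False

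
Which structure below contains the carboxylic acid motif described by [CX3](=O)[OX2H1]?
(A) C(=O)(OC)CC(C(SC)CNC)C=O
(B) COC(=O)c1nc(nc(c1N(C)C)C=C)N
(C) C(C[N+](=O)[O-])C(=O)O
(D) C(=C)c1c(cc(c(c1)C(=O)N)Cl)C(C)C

C

[CX3](=O)[OX2H1] describes an sp2 carbon double-bonded to O and single-bonded to an -OH oxygen (a carboxylic acid).
(A) has a methyl-ester group (-C(=O)OCH3) but the singly-bonded O has no H (OX2H0, not OX2H1).
(B) has a methyl-ester group (-C(=O)OCH3) but the singly-bonded O has no H (OX2H0, not OX2H1).
(C) contains a carboxylic acid group (-C(=O)OH), which satisfies every atom and bond constraint.
(D) has a primary amide (-C(=O)NH2) but the carbonyl is bonded to N, not to an -OH oxygen.
So the answer is (C).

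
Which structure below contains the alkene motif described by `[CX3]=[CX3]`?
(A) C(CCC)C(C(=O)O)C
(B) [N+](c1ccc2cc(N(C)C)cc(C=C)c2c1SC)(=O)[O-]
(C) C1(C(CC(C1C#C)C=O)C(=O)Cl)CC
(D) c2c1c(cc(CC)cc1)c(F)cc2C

B

[CX3]=[CX3] describes a non-aromatic C=C double bond between two sp2 carbons (an alkene).
(A) has an ethyl group (-CH2CH3) but its C-C bond is a single bond between CX4 carbons, not CX3=CX3.
(B) contains a vinyl group (-CH=CH2), which satisfies every atom and bond constraint.
(C) has an ethyl group (-CH2CH3) but its C-C bond is a single bond between CX4 carbons, not CX3=CX3.
(D) has an ethyl group (-CH2CH3) but its C-C bond is a single bond between CX4 carbons, not CX3=CX3.
So the answer is (B).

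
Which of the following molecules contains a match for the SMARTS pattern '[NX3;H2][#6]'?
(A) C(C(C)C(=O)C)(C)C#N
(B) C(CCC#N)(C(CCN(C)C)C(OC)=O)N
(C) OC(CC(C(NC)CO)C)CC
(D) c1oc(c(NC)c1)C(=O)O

B

[NX3;H2][#6] describes a trivalent nitrogen with two H attached to carbon (a primary amine).
(A) has a nitrile (-C#N) but the nitrogen is NX1 (triple-bonded), not NX3 with two H.
(B) contains a primary amino group (-NH2), which satisfies every atom and bond constraint.
(C) has an N-methylamino group (-NHCH3) but the nitrogen bears two carbons and only one H (H1), not H2.
(D) has an N-methylamino group (-NHCH3) but the nitrogen bears two carbons and only one H (H1), not H2.
So the answer is (B).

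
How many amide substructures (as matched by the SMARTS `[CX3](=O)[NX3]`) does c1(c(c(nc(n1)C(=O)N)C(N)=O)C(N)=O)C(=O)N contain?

[CX3](=O)[NX3] is the SMARTS for an amide: a carbonyl carbon bonded to a trivalent nitrogen.
The molecule carries 4 separate instances of a primary amide (-C(=O)NH2) meeting every constraint; each maps to a distinct set of atoms, giving 4 matches.

4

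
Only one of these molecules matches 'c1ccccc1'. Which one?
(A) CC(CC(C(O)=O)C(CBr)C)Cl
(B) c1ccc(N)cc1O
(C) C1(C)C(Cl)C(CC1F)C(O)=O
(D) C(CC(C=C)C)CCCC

c1ccccc1 describes six aromatic carbons in a ring (a benzene ring).
(A) has a methyl group (-CH3) but no six-membered all-carbon aromatic ring is present.
(B) contains the required atom environment, so the pattern matches.
(C) has a methyl group (-CH3) but no six-membered all-carbon aromatic ring is present.
(D) has a methyl group (-CH3) but no six-membered all-carbon aromatic ring is present.
So the answer is (B).

B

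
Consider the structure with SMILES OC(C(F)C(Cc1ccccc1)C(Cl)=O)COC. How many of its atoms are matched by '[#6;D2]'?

7

Check the 18 heavy atoms by environment: 2× C (D2) → match; 4× C (D3) → no; 2× O (D1) → no; 1× Cl (D1) → no; 1× c (aromatic, D3) → no; 5× c (aromatic, D2) → match; 1× O (D2) → no; 1× C (D1) → no; 1× F (D1) → no.
Summing the matching environments: 2 + 5 = 7 matching atoms.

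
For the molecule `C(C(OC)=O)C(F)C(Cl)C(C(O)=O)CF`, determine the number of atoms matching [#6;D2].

The query [#6;D2] means: any carbon bonded to exactly two heavy atoms.
Check the 15 heavy atoms by environment: 2× C (D2) → match; 5× C (D3) → no; 1× Cl (D1) → no; 2× F (D1) → no; 3× O (D1) → no; 1× O (D2) → no; 1× C (D1) → no.
That gives 2 matching atoms.

2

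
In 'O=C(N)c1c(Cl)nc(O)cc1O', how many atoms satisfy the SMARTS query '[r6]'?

6

The query [r6] means: r6 matches atoms in a six-membered ring.
Check the 12 heavy atoms by environment: 1× n (aromatic, in 6-ring) → match; 5× c (aromatic, in 6-ring) → match; 3× O (acyclic) → no; 1× Cl (acyclic) → no; 1× C (acyclic) → no; 1× N (acyclic) → no.
Summing the matching environments: 1 + 5 = 6 matching atoms.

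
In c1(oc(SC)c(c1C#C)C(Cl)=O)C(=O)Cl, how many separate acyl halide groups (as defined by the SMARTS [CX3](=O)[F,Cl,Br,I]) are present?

2

[CX3](=O)[F,Cl,Br,I] is the SMARTS for an acyl halide: a carbonyl carbon bonded to a halogen.
The molecule carries 2 separate instances of an acyl chloride (-C(=O)Cl) meeting every constraint; each maps to a distinct set of atoms, giving 2 matches.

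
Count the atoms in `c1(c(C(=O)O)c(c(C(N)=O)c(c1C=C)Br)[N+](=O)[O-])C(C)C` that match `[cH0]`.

6

Check the 21 heavy atoms by environment: 6× c (aromatic, H0) → match; 1× N (charge +1, H0) → no; 1× O (charge -1, H0) → no; 3× O (H0) → no; 2× C (H1) → no; 1× C (H2) → no; 2× C (H0) → no; 1× N (H2) → no; 1× O (H1) → no; 2× C (H3) → no; 1× Br (H0) → no.
That gives 6 matching atoms.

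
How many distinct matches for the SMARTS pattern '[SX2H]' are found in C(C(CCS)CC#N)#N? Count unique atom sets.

1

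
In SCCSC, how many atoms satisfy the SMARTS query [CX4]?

3

The query [CX4] means: C with X4: aliphatic carbon with exactly 4 total connections (bonds + H).
Check the 5 heavy atoms by environment: 3× C (X4) → match; 2× S (X2) → no.
That gives 3 matching atoms.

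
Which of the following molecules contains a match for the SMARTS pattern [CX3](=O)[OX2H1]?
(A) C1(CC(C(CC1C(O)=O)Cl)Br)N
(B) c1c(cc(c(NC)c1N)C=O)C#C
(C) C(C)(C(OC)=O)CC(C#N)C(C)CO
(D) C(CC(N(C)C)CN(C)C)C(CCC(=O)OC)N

[CX3](=O)[OX2H1] describes an sp2 carbon double-bonded to O and single-bonded to an -OH oxygen (a carboxylic acid).
(A) contains a carboxylic acid group (-C(=O)OH), which satisfies every atom and bond constraint.
(B) has an aldehyde (-CHO) but there is no singly-bonded oxygen on the carbonyl carbon.
(C) has a methyl-ester group (-C(=O)OCH3) but the singly-bonded O has no H (OX2H0, not OX2H1).
(D) has a methyl-ester group (-C(=O)OCH3) but the singly-bonded O has no H (OX2H0, not OX2H1).
So the answer is (A).

A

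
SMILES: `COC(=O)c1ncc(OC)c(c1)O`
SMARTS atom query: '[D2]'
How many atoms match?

5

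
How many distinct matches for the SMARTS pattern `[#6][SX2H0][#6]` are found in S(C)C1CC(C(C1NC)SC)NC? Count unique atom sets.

[#6][SX2H0][#6] is the SMARTS for a thioether: an aliphatic sulfur bridging two carbons with no H on the sulfur.
The molecule carries 2 separate instances of a methylthio ether (-SCH3) meeting every constraint; each maps to a distinct set of atoms, giving 2 matches.

2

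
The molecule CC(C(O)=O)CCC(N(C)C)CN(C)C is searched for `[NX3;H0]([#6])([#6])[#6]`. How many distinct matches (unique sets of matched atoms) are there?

2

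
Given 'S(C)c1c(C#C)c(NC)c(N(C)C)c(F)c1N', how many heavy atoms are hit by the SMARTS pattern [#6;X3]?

6

The query [#6;X3] means: any carbon (aromatic or not) with three total connections.
Check the 17 heavy atoms by environment: 6× c (aromatic, X3) → match; 3× N (X3) → no; 4× C (X4) → no; 1× S (X2) → no; 1× F (X1) → no; 2× C (X2) → no.
That gives 6 matching atoms.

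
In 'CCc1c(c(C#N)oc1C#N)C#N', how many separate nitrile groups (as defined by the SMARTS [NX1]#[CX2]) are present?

3

[NX1]#[CX2] is the SMARTS for a nitrile: a nitrogen triple-bonded to a two-connected carbon.
The molecule carries 3 separate instances of a nitrile (-C#N) meeting every constraint; each maps to a distinct set of atoms, giving 3 matches.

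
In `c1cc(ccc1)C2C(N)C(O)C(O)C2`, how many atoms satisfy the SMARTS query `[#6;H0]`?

1

Check the 14 heavy atoms by environment: 4× C (H1) → no; 1× C (H2) → no; 2× O (H1) → no; 1× c (aromatic, H0) → match; 5× c (aromatic, H1) → no; 1× N (H2) → no.
That gives 1 matching atom.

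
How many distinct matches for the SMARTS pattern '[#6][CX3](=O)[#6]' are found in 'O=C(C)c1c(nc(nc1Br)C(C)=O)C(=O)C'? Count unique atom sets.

[#6][CX3](=O)[#6] is the SMARTS for a ketone: a carbonyl carbon (no H) flanked by two carbons.
The molecule carries 3 separate instances of an acetyl/ketone group (-C(=O)CH3) meeting every constraint; each maps to a distinct set of atoms, giving 3 matches.

3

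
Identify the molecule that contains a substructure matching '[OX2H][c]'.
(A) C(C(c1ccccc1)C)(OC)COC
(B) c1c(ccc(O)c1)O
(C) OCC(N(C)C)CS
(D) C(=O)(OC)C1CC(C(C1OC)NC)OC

B

[OX2H][c] describes a hydroxyl oxygen attached to an aromatic carbon (a phenol).
(A) has a methoxy ether (-OCH3) but the oxygen has H0, not H1.
(B) contains a hydroxyl group (-OH), which satisfies every atom and bond constraint.
(C) has a hydroxyl group (-OH) but the -OH is on an aliphatic carbon, not an aromatic c.
(D) has a methoxy ether (-OCH3) but the oxygen has H0, not H1.
So the answer is (B).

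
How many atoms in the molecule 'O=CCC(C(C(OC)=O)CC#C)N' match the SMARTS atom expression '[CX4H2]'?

2

The query [CX4H2] means: sp3 carbon (X4) with exactly two hydrogens.
Check the 13 heavy atoms by environment: 2× C (H2, X4) → match; 2× C (H1, X4) → no; 1× N (H2, X3) → no; 1× C (H0, X3) → no; 2× O (H0, X1) → no; 1× O (H0, X2) → no; 1× C (H3, X4) → no; 1× C (H0, X2) → no; 1× C (H1, X2) → no; 1× C (H1, X3) → no.
That gives 2 matching atoms.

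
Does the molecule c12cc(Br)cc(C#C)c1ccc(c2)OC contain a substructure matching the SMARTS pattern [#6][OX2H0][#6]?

Yes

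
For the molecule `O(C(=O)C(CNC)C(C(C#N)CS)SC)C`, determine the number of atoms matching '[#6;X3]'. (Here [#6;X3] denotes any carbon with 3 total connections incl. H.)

1

Check the 16 heavy atoms by environment: 8× C (X4) → no; 2× S (X2) → no; 1× C (X3) → match; 1× O (X1) → no; 1× O (X2) → no; 1× N (X3) → no; 1× C (X2) → no; 1× N (X1) → no.
That gives 1 matching atom.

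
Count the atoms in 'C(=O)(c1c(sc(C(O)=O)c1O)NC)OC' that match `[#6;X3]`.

6

Check the 15 heavy atoms by environment: 1× s (aromatic, X2) → no; 4× c (aromatic, X3) → match; 1× N (X3) → no; 2× C (X4) → no; 2× C (X3) → match; 2× O (X1) → no; 3× O (X2) → no.
Summing the matching environments: 4 + 2 = 6 matching atoms.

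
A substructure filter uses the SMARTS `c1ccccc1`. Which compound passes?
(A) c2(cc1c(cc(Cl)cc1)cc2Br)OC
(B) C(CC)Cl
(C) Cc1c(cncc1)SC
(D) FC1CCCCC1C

A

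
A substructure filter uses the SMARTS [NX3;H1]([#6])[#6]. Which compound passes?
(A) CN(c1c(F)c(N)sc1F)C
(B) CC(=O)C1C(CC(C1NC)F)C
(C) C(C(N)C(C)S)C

B

[NX3;H1]([#6])[#6] describes a trivalent nitrogen with one H, bonded to two carbons (a secondary amine).
(A) has a primary amino group (-NH2) but the nitrogen has H2 and only one carbon neighbour.
(B) contains an N-methylamino group (-NHCH3), which satisfies every atom and bond constraint.
(C) has a primary amino group (-NH2) but the nitrogen has H2 and only one carbon neighbour.
So the answer is (B).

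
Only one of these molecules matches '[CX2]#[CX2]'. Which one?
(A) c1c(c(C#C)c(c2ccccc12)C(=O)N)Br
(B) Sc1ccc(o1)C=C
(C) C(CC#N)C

A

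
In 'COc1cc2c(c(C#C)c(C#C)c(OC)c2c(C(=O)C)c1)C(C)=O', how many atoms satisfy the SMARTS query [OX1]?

The query [OX1] means: aliphatic oxygen with one total connection — typically a carbonyl =O or an oxide.
Check the 24 heavy atoms by environment: 10× c (aromatic, X3) → no; 2× O (X2) → no; 4× C (X4) → no; 2× C (X3) → no; 2× O (X1) → match; 4× C (X2) → no.
That gives 2 matching atoms.

2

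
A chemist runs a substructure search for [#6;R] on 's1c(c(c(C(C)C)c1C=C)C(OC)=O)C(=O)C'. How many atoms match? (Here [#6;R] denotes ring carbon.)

The query [#6;R] means: carbon that is part of a ring.
Check the 17 heavy atoms by environment: 1× s (aromatic, in 5-ring) → no; 4× c (aromatic, in 5-ring) → match; 9× C (acyclic) → no; 3× O (acyclic) → no.
That gives 4 matching atoms.

4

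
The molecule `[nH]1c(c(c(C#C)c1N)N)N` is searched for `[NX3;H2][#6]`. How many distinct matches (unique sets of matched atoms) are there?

3

[NX3;H2][#6] is the SMARTS for a primary amine: a trivalent nitrogen with two H attached to carbon.
The molecule carries 3 separate instances of a primary amino group (-NH2) meeting every constraint; each maps to a distinct set of atoms, giving 3 matches.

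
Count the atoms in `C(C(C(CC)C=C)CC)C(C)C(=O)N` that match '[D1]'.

6

Check the 14 heavy atoms by environment: 4× C (D1) → match; 4× C (D2) → no; 4× C (D3) → no; 1× O (D1) → match; 1× N (D1) → match.
Summing the matching environments: 4 + 1 + 1 = 6 matching atoms.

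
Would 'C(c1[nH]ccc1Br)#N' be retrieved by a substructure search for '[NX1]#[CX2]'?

Yes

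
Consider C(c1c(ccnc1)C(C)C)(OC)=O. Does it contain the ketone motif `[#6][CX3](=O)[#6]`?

No

The pattern [#6][CX3](=O)[#6] describes a carbonyl carbon (no H) flanked by two carbons — a ketone.
The closest candidate here is a methyl-ester group (-C(=O)OCH3), but one neighbour of the carbonyl carbon is O, not C. No other fragment satisfies the full query, so there is no match.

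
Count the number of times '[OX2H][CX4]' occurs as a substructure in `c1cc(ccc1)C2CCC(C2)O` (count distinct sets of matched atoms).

1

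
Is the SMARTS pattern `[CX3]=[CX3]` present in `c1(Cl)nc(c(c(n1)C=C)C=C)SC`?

Yes

The pattern [CX3]=[CX3] describes a non-aromatic C=C double bond between two sp2 carbons — an alkene.
The molecule carries a vinyl group (-CH=CH2), whose atoms satisfy every constraint of the query, so the pattern matches.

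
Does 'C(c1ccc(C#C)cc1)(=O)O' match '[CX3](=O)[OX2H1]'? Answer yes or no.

Yes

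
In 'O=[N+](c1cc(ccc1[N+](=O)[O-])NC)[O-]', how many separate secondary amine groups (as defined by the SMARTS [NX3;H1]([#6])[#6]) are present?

1

[NX3;H1]([#6])[#6] is the SMARTS for a secondary amine: a trivalent nitrogen with one H, bonded to two carbons.
Exactly one fragment in the molecule meets all constraints, giving 1 match.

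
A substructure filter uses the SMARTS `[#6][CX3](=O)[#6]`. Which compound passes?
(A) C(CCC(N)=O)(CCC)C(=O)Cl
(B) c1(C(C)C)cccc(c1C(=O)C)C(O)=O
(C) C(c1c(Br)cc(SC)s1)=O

B

[#6][CX3](=O)[#6] describes a carbonyl carbon (no H) flanked by two carbons (a ketone).
(A) has a primary amide (-C(=O)NH2) but one neighbour of the carbonyl carbon is N, not C.
(B) contains an acetyl/ketone group (-C(=O)CH3), which satisfies every atom and bond constraint.
(C) has an aldehyde (-CHO) but the carbonyl carbon has H1, so it is not flanked by two carbons.
So the answer is (B).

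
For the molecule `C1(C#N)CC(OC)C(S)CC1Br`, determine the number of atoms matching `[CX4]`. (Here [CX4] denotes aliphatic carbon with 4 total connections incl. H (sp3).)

The query [CX4] means: C with X4: aliphatic carbon with exactly 4 total connections (bonds + H).
Check the 12 heavy atoms by environment: 7× C (X4) → match; 1× Br (X1) → no; 1× S (X2) → no; 1× O (X2) → no; 1× C (X2) → no; 1× N (X1) → no.
That gives 7 matching atoms.

7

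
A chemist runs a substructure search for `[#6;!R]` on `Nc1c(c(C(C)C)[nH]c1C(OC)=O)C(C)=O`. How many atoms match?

7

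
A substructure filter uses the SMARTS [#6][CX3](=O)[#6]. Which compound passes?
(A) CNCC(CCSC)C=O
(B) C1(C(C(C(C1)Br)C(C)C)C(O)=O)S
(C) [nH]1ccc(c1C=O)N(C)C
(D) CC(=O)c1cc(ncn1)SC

[#6][CX3](=O)[#6] describes a carbonyl carbon (no H) flanked by two carbons (a ketone).
(A) has an aldehyde (-CHO) but the carbonyl carbon has H1, so it is not flanked by two carbons.
(B) has a carboxylic acid group (-C(=O)OH) but one neighbour of the carbonyl carbon is O, not C.
(C) has an aldehyde (-CHO) but the carbonyl carbon has H1, so it is not flanked by two carbons.
(D) contains an acetyl/ketone group (-C(=O)CH3), which satisfies every atom and bond constraint.
So the answer is (D).

D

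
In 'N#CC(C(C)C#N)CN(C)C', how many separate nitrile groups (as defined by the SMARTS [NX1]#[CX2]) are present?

2

[NX1]#[CX2] is the SMARTS for a nitrile: a nitrogen triple-bonded to a two-connected carbon.
The molecule carries 2 separate instances of a nitrile (-C#N) meeting every constraint; each maps to a distinct set of atoms, giving 2 matches.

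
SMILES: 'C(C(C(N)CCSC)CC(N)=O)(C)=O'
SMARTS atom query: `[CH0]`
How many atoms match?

The query [CH0] means: aliphatic carbon with no attached hydrogen.
Check the 14 heavy atoms by environment: 3× C (H2) → no; 2× C (H1) → no; 2× N (H2) → no; 2× C (H0) → match; 2× O (H0) → no; 1× S (H0) → no; 2× C (H3) → no.
That gives 2 matching atoms.

2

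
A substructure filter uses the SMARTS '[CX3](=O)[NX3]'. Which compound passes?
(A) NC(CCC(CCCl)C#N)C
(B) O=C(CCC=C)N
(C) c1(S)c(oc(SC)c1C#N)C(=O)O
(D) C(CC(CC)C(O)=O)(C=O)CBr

B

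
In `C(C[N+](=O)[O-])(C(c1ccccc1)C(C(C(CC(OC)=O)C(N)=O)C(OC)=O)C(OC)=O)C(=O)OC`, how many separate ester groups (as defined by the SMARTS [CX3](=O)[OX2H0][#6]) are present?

4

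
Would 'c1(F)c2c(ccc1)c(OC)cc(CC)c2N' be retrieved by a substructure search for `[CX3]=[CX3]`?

No

The pattern [CX3]=[CX3] describes a non-aromatic C=C double bond between two sp2 carbons — an alkene.
The closest candidate here is an ethyl group (-CH2CH3), but its C-C bond is a single bond between CX4 carbons, not CX3=CX3. No other fragment satisfies the full query, so there is no match.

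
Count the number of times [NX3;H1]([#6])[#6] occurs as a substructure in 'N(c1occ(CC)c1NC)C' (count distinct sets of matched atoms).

2

[NX3;H1]([#6])[#6] is the SMARTS for a secondary amine: a trivalent nitrogen with one H, bonded to two carbons.
The molecule carries 2 separate instances of an N-methylamino group (-NHCH3) meeting every constraint; each maps to a distinct set of atoms, giving 2 matches.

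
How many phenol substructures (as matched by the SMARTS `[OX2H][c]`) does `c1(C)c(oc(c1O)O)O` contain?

3

[OX2H][c] is the SMARTS for a phenol: a hydroxyl oxygen attached to an aromatic carbon.
The molecule carries 3 separate instances of a hydroxyl group (-OH) meeting every constraint; each maps to a distinct set of atoms, giving 3 matches.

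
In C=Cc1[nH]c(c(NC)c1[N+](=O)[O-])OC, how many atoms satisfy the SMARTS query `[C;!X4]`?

2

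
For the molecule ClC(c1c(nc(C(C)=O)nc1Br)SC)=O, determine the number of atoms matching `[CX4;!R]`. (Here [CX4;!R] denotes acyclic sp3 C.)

The query [CX4;!R] means: aliphatic carbon with four total connections, not in a ring.
Check the 15 heavy atoms by environment: 2× n (aromatic, X2, in 6-ring) → no; 4× c (aromatic, X3, in 6-ring) → no; 1× Br (X1, acyclic) → no; 2× C (X3, acyclic) → no; 2× O (X1, acyclic) → no; 2× C (X4, acyclic) → match; 1× S (X2, acyclic) → no; 1× Cl (X1, acyclic) → no.
That gives 2 matching atoms.

2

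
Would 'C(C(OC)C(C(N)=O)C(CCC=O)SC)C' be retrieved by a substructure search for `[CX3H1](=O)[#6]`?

Yes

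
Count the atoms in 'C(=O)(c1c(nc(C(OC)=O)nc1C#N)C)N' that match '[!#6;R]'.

2

The query [!#6;R] means: non-carbon atom that is part of a ring.
Check the 16 heavy atoms by environment: 2× n (aromatic, in 6-ring) → match; 4× c (aromatic, in 6-ring) → no; 5× C (acyclic) → no; 3× O (acyclic) → no; 2× N (acyclic) → no.
That gives 2 matching atoms.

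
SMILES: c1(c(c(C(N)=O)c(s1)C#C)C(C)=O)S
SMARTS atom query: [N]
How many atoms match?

The query [N] means: uppercase N matches aliphatic (non-aromatic) nitrogen only.
Check the 14 heavy atoms by environment: 1× s (aromatic) → no; 4× c (aromatic) → no; 5× C → no; 2× O → no; 1× N → match; 1× S → no.
That gives 1 matching atom.

1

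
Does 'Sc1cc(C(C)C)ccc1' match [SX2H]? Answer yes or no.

Yes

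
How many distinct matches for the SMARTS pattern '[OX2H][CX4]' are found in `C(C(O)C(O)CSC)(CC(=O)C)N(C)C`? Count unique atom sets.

2

[OX2H][CX4] is the SMARTS for an aliphatic alcohol: a hydroxyl oxygen bound to an sp3 (X4) carbon.
The molecule carries 2 separate instances of a hydroxyl group (-OH) meeting every constraint; each maps to a distinct set of atoms, giving 2 matches.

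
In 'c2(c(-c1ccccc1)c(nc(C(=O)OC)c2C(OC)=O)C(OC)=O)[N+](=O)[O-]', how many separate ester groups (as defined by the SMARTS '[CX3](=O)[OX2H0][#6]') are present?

3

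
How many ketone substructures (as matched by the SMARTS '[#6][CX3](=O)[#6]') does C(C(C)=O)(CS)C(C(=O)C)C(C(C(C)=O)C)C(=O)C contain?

4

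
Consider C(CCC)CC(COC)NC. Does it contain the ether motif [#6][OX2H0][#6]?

Yes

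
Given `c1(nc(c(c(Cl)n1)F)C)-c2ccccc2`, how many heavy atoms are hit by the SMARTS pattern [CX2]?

Check the 15 heavy atoms by environment: 2× n (aromatic, X2) → no; 10× c (aromatic, X3) → no; 1× F (X1) → no; 1× Cl (X1) → no; 1× C (X4) → no.
No environment satisfies the query, so 0 matching atoms.

0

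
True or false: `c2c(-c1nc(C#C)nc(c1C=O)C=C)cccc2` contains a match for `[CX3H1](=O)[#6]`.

True

The pattern [CX3H1](=O)[#6] describes an sp2 carbon with one H, double-bonded to O and single-bonded to carbon — an aldehyde.
The molecule carries an aldehyde (-CHO), whose atoms satisfy every constraint of the query, so the pattern matches.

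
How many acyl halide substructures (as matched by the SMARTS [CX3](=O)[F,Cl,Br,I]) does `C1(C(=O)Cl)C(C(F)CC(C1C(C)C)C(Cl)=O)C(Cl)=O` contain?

3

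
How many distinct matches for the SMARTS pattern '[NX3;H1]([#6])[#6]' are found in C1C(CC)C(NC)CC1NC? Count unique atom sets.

[NX3;H1]([#6])[#6] is the SMARTS for a secondary amine: a trivalent nitrogen with one H, bonded to two carbons.
The molecule carries 2 separate instances of an N-methylamino group (-NHCH3) meeting every constraint; each maps to a distinct set of atoms, giving 2 matches.

2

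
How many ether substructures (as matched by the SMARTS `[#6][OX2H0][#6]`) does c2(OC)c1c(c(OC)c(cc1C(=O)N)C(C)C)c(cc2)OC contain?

3

[#6][OX2H0][#6] is the SMARTS for an ether: an aliphatic oxygen bridging two carbons with no H on the oxygen.
The molecule carries 3 separate instances of a methoxy ether (-OCH3) meeting every constraint; each maps to a distinct set of atoms, giving 3 matches.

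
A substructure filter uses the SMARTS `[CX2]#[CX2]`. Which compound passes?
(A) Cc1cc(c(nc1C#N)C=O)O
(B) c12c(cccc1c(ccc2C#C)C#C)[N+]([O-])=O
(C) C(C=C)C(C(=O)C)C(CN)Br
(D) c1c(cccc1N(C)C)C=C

B

[CX2]#[CX2] describes a carbon-carbon triple bond (an alkyne).
(A) has a nitrile (-C#N) but the triple bond is C#N, not C#C.
(B) contains an ethynyl group (-C#CH), which satisfies every atom and bond constraint.
(C) has a vinyl group (-CH=CH2) but the C=C is a double bond; both carbons are CX3, not CX2.
(D) has a vinyl group (-CH=CH2) but the C=C is a double bond; both carbons are CX3, not CX2.
So the answer is (B).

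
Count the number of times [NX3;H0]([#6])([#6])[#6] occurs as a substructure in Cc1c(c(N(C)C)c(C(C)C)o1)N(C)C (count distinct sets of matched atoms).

2

[NX3;H0]([#6])([#6])[#6] is the SMARTS for a tertiary amine: a trivalent nitrogen with no H, bonded to three carbons.
The molecule carries 2 separate instances of a dimethylamino group (-N(CH3)2) meeting every constraint; each maps to a distinct set of atoms, giving 2 matches.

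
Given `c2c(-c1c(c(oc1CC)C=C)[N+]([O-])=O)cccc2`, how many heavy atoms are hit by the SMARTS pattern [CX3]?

2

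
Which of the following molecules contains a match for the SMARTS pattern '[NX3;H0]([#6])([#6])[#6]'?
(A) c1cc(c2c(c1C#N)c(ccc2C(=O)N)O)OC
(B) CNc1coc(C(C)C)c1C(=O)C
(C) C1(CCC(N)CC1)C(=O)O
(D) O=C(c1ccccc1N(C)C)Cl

D

[NX3;H0]([#6])([#6])[#6] describes a trivalent nitrogen with no H, bonded to three carbons (a tertiary amine).
(A) has a primary amide (-C(=O)NH2) but the amide nitrogen has H2 and only one carbon neighbour.
(B) has an N-methylamino group (-NHCH3) but the nitrogen still has one H (H1), not H0.
(C) has a primary amino group (-NH2) but the nitrogen has H2, not H0 with three carbons.
(D) contains a dimethylamino group (-N(CH3)2), which satisfies every atom and bond constraint.
So the answer is (D).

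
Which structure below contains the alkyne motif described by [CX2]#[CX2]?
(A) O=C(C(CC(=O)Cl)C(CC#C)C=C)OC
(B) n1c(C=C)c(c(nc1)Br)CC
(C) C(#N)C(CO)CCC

[CX2]#[CX2] describes a carbon-carbon triple bond (an alkyne).
(A) contains an ethynyl group (-C#CH), which satisfies every atom and bond constraint.
(B) has a vinyl group (-CH=CH2) but the C=C is a double bond; both carbons are CX3, not CX2.
(C) has a nitrile (-C#N) but the triple bond is C#N, not C#C.
So the answer is (A).

A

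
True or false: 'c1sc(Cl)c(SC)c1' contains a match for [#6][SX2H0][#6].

True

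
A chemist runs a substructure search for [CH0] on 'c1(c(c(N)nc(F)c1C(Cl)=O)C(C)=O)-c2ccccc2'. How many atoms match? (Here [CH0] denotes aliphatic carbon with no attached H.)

2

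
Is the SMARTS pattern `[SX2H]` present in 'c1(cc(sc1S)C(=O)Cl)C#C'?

The pattern [SX2H] describes an aliphatic sulfur with two connections, one being H — a thiol.
The molecule carries a thiol (-SH), whose atoms satisfy every constraint of the query, so the pattern matches.

Yes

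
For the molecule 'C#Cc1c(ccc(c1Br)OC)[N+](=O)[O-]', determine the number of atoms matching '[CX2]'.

The query [CX2] means: C with X2: aliphatic carbon with exactly 2 total connections.
Check the 14 heavy atoms by environment: 6× c (aromatic, X3) → no; 1× Br (X1) → no; 2× C (X2) → match; 1× O (X2) → no; 1× C (X4) → no; 1× N (charge +1, X3) → no; 1× O (charge -1, X1) → no; 1× O (X1) → no.
That gives 2 matching atoms.

2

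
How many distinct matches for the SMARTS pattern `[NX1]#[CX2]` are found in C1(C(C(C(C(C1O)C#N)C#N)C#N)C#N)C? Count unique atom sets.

4

[NX1]#[CX2] is the SMARTS for a nitrile: a nitrogen triple-bonded to a two-connected carbon.
The molecule carries 4 separate instances of a nitrile (-C#N) meeting every constraint; each maps to a distinct set of atoms, giving 4 matches.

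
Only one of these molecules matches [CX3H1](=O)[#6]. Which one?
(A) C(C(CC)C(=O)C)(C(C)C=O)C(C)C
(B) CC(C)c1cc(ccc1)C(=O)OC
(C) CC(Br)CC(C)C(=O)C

A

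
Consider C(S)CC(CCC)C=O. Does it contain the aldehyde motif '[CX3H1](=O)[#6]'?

Yes

The pattern [CX3H1](=O)[#6] describes an sp2 carbon with one H, double-bonded to O and single-bonded to carbon — an aldehyde.
The molecule carries an aldehyde (-CHO), whose atoms satisfy every constraint of the query, so the pattern matches.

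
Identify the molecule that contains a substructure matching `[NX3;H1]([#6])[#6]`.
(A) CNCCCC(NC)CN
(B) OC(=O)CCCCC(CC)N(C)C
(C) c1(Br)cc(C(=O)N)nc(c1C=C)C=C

A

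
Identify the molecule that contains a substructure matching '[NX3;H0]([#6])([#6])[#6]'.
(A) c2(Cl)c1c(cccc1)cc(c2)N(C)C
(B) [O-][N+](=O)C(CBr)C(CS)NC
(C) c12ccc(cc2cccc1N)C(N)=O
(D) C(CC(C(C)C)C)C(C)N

A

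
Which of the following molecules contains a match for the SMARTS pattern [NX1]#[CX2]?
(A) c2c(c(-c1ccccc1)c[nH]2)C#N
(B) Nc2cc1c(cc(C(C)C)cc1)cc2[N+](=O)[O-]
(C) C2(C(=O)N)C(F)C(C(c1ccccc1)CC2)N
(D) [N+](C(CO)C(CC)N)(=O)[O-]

A

[NX1]#[CX2] describes a nitrogen triple-bonded to a two-connected carbon (a nitrile).
(A) contains a nitrile (-C#N), which satisfies every atom and bond constraint.
(B) has a nitro group (-[N+](=O)[O-]) but there is no C#N triple bond.
(C) has a primary amide (-C(=O)NH2) but the nitrogen is NX3, not NX1.
(D) has a nitro group (-[N+](=O)[O-]) but there is no C#N triple bond.
So the answer is (A).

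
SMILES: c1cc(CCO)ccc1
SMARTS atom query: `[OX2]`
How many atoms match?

Check the 9 heavy atoms by environment: 2× C (X4) → no; 1× O (X2) → match; 6× c (aromatic, X3) → no.
That gives 1 matching atom.

1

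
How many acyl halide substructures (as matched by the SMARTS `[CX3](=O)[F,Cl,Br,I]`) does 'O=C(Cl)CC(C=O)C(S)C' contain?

[CX3](=O)[F,Cl,Br,I] is the SMARTS for an acyl halide: a carbonyl carbon bonded to a halogen.
Exactly one fragment in the molecule meets all constraints, giving 1 match.

1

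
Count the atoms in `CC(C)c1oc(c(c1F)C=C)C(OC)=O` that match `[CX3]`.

3

The query [CX3] means: C with X3: aliphatic carbon with exactly 3 total connections.
Check the 15 heavy atoms by environment: 1× o (aromatic, X2) → no; 4× c (aromatic, X3) → no; 4× C (X4) → no; 1× F (X1) → no; 3× C (X3) → match; 1× O (X1) → no; 1× O (X2) → no.
That gives 3 matching atoms.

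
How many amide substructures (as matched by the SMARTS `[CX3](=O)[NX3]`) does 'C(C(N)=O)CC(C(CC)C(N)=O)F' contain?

2

[CX3](=O)[NX3] is the SMARTS for an amide: a carbonyl carbon bonded to a trivalent nitrogen.
The molecule carries 2 separate instances of a primary amide (-C(=O)NH2) meeting every constraint; each maps to a distinct set of atoms, giving 2 matches.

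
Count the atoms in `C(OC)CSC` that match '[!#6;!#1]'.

2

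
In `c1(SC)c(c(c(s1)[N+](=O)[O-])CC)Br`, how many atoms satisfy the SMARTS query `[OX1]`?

Check the 13 heavy atoms by environment: 1× s (aromatic, X2) → no; 4× c (aromatic, X3) → no; 3× C (X4) → no; 1× N (charge +1, X3) → no; 1× O (charge -1, X1) → match; 1× O (X1) → match; 1× Br (X1) → no; 1× S (X2) → no.
Summing the matching environments: 1 + 1 = 2 matching atoms.

2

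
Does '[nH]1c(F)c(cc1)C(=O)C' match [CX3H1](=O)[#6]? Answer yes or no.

No

The pattern [CX3H1](=O)[#6] describes an sp2 carbon with one H, double-bonded to O and single-bonded to carbon — an aldehyde.
The closest candidate here is an acetyl/ketone group (-C(=O)CH3), but the carbonyl carbon has H0 (two carbon neighbours), not H1. No other fragment satisfies the full query, so there is no match.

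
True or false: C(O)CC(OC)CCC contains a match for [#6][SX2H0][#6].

False

The pattern [#6][SX2H0][#6] describes an aliphatic sulfur bridging two carbons with no H on the sulfur — a thioether.
The closest candidate here is a methoxy ether (-OCH3), but the bridging atom is O, not S. No other fragment satisfies the full query, so there is no match.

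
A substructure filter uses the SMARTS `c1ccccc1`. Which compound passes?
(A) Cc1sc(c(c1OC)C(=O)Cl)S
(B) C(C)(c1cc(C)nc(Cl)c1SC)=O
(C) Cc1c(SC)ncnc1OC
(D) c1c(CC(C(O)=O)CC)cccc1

D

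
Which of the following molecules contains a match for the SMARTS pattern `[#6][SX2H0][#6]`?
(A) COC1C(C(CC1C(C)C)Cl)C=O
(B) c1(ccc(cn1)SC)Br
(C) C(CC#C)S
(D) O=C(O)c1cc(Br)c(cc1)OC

[#6][SX2H0][#6] describes an aliphatic sulfur bridging two carbons with no H on the sulfur (a thioether).
(A) has a methoxy ether (-OCH3) but the bridging atom is O, not S.
(B) contains a methylthio ether (-SCH3), which satisfies every atom and bond constraint.
(C) has a thiol (-SH) but the sulfur has H1, not H0 bridging two carbons.
(D) has a methoxy ether (-OCH3) but the bridging atom is O, not S.
So the answer is (B).

B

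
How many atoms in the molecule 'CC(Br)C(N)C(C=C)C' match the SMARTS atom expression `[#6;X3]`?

2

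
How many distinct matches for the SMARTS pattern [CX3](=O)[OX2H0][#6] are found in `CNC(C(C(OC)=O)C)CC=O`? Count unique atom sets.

1

[CX3](=O)[OX2H0][#6] is the SMARTS for an ester: a carbonyl carbon bonded to an oxygen that is itself bonded to carbon (no H on that O).
Exactly one fragment in the molecule meets all constraints, giving 1 match.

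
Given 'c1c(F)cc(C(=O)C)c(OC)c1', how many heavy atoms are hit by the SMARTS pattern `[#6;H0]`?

4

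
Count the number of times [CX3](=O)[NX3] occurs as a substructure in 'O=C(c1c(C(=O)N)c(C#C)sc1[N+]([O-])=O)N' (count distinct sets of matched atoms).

2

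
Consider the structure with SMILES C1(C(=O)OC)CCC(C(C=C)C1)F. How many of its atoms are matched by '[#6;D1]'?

2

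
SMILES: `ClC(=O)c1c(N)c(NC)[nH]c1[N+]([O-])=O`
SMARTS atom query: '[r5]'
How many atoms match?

The query [r5] means: r5 matches atoms in a five-membered ring.
Check the 14 heavy atoms by environment: 1× n (aromatic, in 5-ring) → match; 4× c (aromatic, in 5-ring) → match; 2× N (acyclic) → no; 1× N (charge +1, acyclic) → no; 1× O (charge -1, acyclic) → no; 2× O (acyclic) → no; 2× C (acyclic) → no; 1× Cl (acyclic) → no.
Summing the matching environments: 1 + 4 = 5 matching atoms.

5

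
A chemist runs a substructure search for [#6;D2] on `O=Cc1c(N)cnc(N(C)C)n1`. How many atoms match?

2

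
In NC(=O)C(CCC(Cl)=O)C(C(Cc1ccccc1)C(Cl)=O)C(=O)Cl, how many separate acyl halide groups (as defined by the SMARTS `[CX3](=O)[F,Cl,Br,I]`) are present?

3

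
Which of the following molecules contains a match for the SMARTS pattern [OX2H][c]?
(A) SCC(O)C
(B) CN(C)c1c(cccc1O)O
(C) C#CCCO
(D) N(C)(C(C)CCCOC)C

B

[OX2H][c] describes a hydroxyl oxygen attached to an aromatic carbon (a phenol).
(A) has a hydroxyl group (-OH) but the -OH is on an aliphatic carbon, not an aromatic c.
(B) contains a hydroxyl group (-OH), which satisfies every atom and bond constraint.
(C) has a hydroxyl group (-OH) but the -OH is on an aliphatic carbon, not an aromatic c.
(D) has a methoxy ether (-OCH3) but the oxygen has H0, not H1.
So the answer is (B).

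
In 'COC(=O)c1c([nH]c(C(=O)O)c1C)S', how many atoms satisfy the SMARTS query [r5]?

The query [r5] means: r5 matches atoms in a five-membered ring.
Check the 14 heavy atoms by environment: 1× n (aromatic, in 5-ring) → match; 4× c (aromatic, in 5-ring) → match; 4× C (acyclic) → no; 4× O (acyclic) → no; 1× S (acyclic) → no.
Summing the matching environments: 1 + 4 = 5 matching atoms.

5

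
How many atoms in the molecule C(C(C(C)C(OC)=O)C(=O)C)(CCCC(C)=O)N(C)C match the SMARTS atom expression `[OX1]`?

3

The query [OX1] means: aliphatic oxygen with one total connection — typically a carbonyl =O or an oxide.
Check the 20 heavy atoms by environment: 12× C (X4) → no; 3× C (X3) → no; 3× O (X1) → match; 1× O (X2) → no; 1× N (X3) → no.
That gives 3 matching atoms.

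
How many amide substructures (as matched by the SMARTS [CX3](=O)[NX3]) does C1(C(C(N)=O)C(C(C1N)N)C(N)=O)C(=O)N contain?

3

[CX3](=O)[NX3] is the SMARTS for an amide: a carbonyl carbon bonded to a trivalent nitrogen.
The molecule carries 3 separate instances of a primary amide (-C(=O)NH2) meeting every constraint; each maps to a distinct set of atoms, giving 3 matches.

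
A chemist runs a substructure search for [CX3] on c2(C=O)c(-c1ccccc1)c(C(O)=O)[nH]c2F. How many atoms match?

2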